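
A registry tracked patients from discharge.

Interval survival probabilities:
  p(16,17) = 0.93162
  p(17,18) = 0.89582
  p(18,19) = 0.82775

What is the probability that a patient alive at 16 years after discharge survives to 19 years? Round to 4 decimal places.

The overall survival probability is 0.93162 × 0.89582 × 0.82775.
= 0.690810.

0.6908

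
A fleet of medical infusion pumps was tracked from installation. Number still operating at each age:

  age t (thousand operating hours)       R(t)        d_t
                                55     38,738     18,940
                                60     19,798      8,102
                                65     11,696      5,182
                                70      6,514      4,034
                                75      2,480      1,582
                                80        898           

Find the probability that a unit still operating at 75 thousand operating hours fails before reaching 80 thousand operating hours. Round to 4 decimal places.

0.6379

P(fail before 80 | operational at 75) = 1 − R(80)/R(75) = 1 − 898/2,480 = (1,582)/2,480 = 0.637903.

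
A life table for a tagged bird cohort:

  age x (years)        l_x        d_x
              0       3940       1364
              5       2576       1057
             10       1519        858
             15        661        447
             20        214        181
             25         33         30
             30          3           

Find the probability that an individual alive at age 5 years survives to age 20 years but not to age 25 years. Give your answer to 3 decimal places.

0.070

This is the probability of reaching 20 but not 25, conditional on being alive at 5: (l_20 − l_25) / l_5.
= (214 − 33) / 2576 = 181 / 2576 = 0.070264.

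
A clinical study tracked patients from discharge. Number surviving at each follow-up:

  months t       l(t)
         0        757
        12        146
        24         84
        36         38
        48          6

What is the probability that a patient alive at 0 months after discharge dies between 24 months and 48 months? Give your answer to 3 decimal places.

0.103

This is the probability of reaching 24 but not 48, conditional on being alive at 0: (l(24) − l(48)) / l(0).
= (84 − 6) / 757 = 78 / 757 = 0.103038.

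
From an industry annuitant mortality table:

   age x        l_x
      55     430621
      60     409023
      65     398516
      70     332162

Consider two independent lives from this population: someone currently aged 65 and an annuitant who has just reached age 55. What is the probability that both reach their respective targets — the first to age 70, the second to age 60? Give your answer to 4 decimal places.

0.7917

p₁ = l_70/l_65 = 332162/398516 = 0.833497; p₂ = l_60/l_55 = 409023/430621 = 0.949845.
P(both) = p₁ × p₂ = 0.833497 × 0.949845 = 0.791693.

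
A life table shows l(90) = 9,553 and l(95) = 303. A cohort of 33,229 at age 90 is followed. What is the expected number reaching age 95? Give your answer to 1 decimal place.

1054.0

The relevant probability is 303/9,553 = 0.031718.
Expected number = 33,229 × 0.031718 = 1054.0.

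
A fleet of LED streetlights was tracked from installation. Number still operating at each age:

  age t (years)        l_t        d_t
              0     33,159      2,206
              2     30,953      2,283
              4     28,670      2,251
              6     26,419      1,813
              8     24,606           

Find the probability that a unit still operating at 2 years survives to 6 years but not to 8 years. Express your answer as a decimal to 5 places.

0.05857

This is the probability of reaching 6 but not 8, conditional on being operational at 2: (l_6 − l_8) / l_2.
= (26,419 − 24,606) / 30,953 = 1,813 / 30,953 = 0.058573.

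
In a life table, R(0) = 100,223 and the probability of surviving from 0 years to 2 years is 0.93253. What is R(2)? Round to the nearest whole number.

93461

R(2) = R(0) × p = 100,223 × 0.93253 = 93461.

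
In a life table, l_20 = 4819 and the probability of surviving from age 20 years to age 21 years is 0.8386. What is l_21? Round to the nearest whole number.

4041

l_21 = l_20 × p = 4819 × 0.8386 = 4041.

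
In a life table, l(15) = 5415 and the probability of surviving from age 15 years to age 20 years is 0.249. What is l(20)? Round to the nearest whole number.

1348

l(20) = l(15) × p = 5415 × 0.249 = 1348.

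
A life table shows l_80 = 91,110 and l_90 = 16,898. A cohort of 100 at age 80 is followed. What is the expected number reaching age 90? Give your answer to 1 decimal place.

The relevant probability is 16,898/91,110 = 0.185468.
Expected number = 100 × 0.185468 = 18.5.

18.5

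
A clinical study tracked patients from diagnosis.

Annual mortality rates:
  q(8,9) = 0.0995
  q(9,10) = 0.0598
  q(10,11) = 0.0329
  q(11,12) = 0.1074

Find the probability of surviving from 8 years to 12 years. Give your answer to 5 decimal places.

0.73086

Survival from 8 to 12 is the product of surviving each interval: (1 − 0.0995) × (1 − 0.0598) × (1 − 0.0329) × (1 − 0.1074).
= 0.9005 × 0.9402 × 0.9671 × 0.8926 = 0.730857.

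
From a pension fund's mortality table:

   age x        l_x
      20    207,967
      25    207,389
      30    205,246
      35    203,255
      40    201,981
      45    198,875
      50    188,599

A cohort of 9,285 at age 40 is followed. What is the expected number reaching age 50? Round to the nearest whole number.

8670

The relevant probability is 188,599/201,981 = 0.933746.
Expected number = 9,285 × 0.933746 = 8670.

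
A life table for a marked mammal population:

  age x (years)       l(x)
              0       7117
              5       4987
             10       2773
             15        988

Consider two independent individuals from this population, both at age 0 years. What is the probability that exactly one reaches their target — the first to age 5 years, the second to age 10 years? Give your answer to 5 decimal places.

0.54431

p₁ = l(5)/l(0) = 4987/7117 = 0.700717; p₂ = l(10)/l(0) = 2773/7117 = 0.389630.
P(exactly one) = p₁(1−p₂) + (1−p₁)p₂ = 0.427697 + 0.116610 = 0.544306.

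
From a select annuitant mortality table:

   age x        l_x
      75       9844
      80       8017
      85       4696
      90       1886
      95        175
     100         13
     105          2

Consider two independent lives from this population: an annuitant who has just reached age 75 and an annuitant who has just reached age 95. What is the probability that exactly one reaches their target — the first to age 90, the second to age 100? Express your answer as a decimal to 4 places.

0.2374

p₁ = l_90/l_75 = 1886/9844 = 0.191589; p₂ = l_100/l_95 = 13/175 = 0.074286.
P(exactly one) = p₁(1−p₂) + (1−p₁)p₂ = 0.177357 + 0.060054 = 0.237410.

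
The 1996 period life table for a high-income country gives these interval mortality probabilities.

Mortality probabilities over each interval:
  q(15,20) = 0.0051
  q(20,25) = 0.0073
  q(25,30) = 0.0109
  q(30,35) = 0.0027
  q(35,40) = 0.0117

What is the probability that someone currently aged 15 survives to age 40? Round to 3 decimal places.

0.963

Survival from 15 to 40 is the product of surviving each interval: (1 − 0.0051) × (1 − 0.0073) × (1 − 0.0109) × (1 − 0.0027) × (1 − 0.0117).
= 0.9949 × 0.9927 × 0.9891 × 0.9973 × 0.9883 = 0.962836.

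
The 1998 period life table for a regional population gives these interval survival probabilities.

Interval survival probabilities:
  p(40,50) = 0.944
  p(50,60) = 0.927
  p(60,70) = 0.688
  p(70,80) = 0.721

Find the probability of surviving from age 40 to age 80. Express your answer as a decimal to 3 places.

Survival from 40 to 80 is the product of surviving each interval: 0.944 × 0.927 × 0.688 × 0.721.
= 0.434086.

0.434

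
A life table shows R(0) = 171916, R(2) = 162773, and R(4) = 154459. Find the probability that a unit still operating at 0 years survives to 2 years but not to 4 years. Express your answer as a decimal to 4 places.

0.0484

This is the probability of reaching 2 but not 4, conditional on being operational at 0: (R(2) − R(4)) / R(0).
= (162773 − 154459) / 171916 = 8314 / 171916 = 0.048361.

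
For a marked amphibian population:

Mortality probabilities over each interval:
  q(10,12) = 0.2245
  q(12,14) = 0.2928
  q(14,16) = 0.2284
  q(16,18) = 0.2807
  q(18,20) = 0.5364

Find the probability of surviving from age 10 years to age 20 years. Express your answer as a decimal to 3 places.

P(survive 10→20) = (1 − 0.2245) × (1 − 0.2928) × (1 − 0.2284) × (1 − 0.2807) × (1 − 0.5364).
= 0.7755 × 0.7072 × 0.7716 × 0.7193 × 0.4636 = 0.141114.

0.141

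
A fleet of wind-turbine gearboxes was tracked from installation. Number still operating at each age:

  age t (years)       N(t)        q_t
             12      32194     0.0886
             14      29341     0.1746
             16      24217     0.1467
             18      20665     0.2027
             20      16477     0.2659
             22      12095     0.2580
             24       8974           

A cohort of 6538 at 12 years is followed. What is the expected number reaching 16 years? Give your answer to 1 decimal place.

4918.0

The relevant probability is 24217/32194 = 0.752221.
Expected number = 6538 × 0.752221 = 4918.0.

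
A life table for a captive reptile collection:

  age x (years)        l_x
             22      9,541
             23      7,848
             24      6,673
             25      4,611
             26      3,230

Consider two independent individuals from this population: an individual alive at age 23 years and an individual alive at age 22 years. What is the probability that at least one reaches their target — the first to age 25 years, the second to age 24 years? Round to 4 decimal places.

p₁ = l_25/l_23 = 4,611/7,848 = 0.587538; p₂ = l_24/l_22 = 6,673/9,541 = 0.699403.
P(at least one) = 1 − (1−p₁)(1−p₂) = 1 − 0.412462 × 0.300597 = 0.876015.

0.8760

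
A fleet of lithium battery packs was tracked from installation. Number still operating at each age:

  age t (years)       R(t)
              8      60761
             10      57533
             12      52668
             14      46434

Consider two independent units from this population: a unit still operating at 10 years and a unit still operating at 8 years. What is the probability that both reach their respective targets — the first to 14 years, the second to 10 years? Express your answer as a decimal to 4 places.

p₁ = R(14)/R(10) = 46434/57533 = 0.807085; p₂ = R(10)/R(8) = 57533/60761 = 0.946874.
P(both) = p₁ × p₂ = 0.807085 × 0.946874 = 0.764208.

0.7642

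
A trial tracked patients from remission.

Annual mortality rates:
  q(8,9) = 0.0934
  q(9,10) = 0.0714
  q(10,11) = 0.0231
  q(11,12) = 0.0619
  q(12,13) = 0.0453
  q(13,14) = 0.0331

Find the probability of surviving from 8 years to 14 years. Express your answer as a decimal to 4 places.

The overall survival probability is (1 − 0.0934) × (1 − 0.0714) × (1 − 0.0231) × (1 − 0.0619) × (1 − 0.0453) × (1 − 0.0331).
= 0.9066 × 0.9286 × 0.9769 × 0.9381 × 0.9547 × 0.9669 = 0.712184.

0.7122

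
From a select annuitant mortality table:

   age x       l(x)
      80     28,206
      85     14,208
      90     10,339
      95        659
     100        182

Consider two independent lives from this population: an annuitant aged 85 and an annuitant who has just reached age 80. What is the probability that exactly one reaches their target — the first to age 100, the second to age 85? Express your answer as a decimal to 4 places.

p₁ = l(100)/l(85) = 182/14,208 = 0.012810; p₂ = l(85)/l(80) = 14,208/28,206 = 0.503723.
P(exactly one) = p₁(1−p₂) + (1−p₁)p₂ = 0.006357 + 0.497270 = 0.503628.

0.5036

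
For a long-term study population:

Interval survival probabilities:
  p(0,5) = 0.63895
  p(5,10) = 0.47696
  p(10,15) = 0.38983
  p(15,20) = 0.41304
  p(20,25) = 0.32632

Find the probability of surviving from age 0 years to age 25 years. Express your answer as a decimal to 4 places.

0.0160

Survival from 0 to 25 is the product of surviving each interval: 0.63895 × 0.47696 × 0.38983 × 0.41304 × 0.32632.
= 0.016013.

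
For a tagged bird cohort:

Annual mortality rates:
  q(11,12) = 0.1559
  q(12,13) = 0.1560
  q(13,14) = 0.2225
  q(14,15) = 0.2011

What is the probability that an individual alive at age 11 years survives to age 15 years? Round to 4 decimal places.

The overall survival probability is (1 − 0.1559) × (1 − 0.1560) × (1 − 0.2225) × (1 − 0.2011).
= 0.8441 × 0.8440 × 0.7775 × 0.7989 = 0.442516.

0.4425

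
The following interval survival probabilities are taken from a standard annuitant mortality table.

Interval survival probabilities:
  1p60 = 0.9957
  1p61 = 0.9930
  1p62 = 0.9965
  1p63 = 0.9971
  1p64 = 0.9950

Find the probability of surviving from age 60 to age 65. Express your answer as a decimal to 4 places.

The overall survival probability is 0.9957 × 0.9930 × 0.9965 × 0.9971 × 0.9950.
= 0.977500.

0.9775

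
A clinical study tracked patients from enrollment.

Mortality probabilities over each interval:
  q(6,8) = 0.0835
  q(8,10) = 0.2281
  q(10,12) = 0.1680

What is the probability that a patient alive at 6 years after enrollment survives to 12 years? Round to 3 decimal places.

Chaining the interval survival probabilities: (1 − 0.0835) × (1 − 0.2281) × (1 − 0.1680).
= 0.9165 × 0.7719 × 0.8320 = 0.588595.

0.589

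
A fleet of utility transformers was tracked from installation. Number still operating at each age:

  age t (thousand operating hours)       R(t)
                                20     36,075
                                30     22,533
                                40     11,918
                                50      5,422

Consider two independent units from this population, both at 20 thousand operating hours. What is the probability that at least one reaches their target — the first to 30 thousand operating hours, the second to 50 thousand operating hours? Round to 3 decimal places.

p₁ = R(30)/R(20) = 22,533/36,075 = 0.624615; p₂ = R(50)/R(20) = 5,422/36,075 = 0.150298.
P(at least one) = 1 − (1−p₁)(1−p₂) = 1 − 0.375385 × 0.849702 = 0.681035.

0.681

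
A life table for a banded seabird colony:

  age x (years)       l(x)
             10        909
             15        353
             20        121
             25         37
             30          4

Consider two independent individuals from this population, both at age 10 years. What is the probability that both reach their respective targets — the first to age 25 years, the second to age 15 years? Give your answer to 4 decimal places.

p₁ = l(25)/l(10) = 37/909 = 0.040704; p₂ = l(15)/l(10) = 353/909 = 0.388339.
P(both) = p₁ × p₂ = 0.040704 × 0.388339 = 0.015807.

0.0158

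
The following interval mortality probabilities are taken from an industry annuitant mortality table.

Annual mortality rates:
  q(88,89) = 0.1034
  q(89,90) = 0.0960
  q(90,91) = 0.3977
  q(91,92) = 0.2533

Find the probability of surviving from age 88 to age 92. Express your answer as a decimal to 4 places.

0.3645

P(survive 88→92) = (1 − 0.1034) × (1 − 0.0960) × (1 − 0.3977) × (1 − 0.2533).
= 0.8966 × 0.9040 × 0.6023 × 0.7467 = 0.364524.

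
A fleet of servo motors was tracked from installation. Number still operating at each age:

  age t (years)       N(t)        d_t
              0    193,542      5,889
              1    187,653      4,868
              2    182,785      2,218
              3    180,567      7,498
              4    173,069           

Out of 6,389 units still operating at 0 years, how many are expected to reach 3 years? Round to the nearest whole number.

The relevant probability is 180,567/193,542 = 0.932960.
Expected number = 6,389 × 0.932960 = 5961.

5961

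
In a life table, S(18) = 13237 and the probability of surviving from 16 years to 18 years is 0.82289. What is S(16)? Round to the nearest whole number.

S(16) = S(18) / p = 13237 / 0.82289 = 16086.

16086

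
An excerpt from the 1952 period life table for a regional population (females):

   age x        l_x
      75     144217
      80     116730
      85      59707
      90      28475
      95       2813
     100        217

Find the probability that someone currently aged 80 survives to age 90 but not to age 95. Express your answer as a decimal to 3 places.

We want 10|5q80 = (l_90 − l_95)/l_80.
This is the probability of reaching 90 but not 95, conditional on being alive at 80: (l_90 − l_95) / l_80.
= (28475 − 2813) / 116730 = 25662 / 116730 = 0.219841.

0.220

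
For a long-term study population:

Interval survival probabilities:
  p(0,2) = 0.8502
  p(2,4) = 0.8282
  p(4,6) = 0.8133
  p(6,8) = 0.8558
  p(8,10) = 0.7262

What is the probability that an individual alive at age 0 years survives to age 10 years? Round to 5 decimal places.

Survival from 0 to 10 is the product of surviving each interval: 0.8502 × 0.8282 × 0.8133 × 0.8558 × 0.7262.
= 0.355906.

0.35591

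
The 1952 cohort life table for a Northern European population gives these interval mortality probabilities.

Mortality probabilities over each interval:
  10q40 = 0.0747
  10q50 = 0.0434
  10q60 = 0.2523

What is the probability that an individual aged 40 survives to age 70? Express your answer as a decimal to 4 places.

0.6618

30p40 = (1 − 0.0747) × (1 − 0.0434) × (1 − 0.2523).
= 0.9253 × 0.9566 × 0.7477 = 0.661821.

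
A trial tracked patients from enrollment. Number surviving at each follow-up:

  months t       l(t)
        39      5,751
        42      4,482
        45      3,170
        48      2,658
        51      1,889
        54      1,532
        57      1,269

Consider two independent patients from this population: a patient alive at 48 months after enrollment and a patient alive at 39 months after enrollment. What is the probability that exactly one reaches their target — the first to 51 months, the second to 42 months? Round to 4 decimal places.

p₁ = l(51)/l(48) = 1,889/2,658 = 0.710685; p₂ = l(42)/l(39) = 4,482/5,751 = 0.779343.
P(exactly one) = p₁(1−p₂) + (1−p₁)p₂ = 0.156818 + 0.225476 = 0.382293.

0.3823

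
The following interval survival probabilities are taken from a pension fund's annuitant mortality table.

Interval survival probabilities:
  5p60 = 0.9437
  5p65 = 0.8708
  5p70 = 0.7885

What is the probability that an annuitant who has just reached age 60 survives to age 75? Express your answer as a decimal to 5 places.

The overall survival probability is 0.9437 × 0.8708 × 0.7885.
= 0.647969.

0.64797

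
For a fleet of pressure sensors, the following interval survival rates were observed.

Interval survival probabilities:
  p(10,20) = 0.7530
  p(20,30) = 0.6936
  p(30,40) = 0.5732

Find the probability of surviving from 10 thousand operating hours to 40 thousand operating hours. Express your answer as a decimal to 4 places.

P(survive 10→40) = 0.7530 × 0.6936 × 0.5732.
= 0.299371.

0.2994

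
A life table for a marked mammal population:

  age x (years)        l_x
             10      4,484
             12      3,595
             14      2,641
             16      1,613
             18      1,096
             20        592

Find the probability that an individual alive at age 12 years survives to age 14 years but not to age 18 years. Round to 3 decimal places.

This is the probability of reaching 14 but not 18, conditional on being alive at 12: (l_14 − l_18) / l_12.
= (2,641 − 1,096) / 3,595 = 1,545 / 3,595 = 0.429764.

0.430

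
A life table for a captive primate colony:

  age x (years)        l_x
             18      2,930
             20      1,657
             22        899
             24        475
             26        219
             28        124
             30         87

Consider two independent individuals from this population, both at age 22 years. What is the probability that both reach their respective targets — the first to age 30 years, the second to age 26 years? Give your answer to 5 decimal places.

0.02357

p₁ = l_30/l_22 = 87/899 = 0.096774; p₂ = l_26/l_22 = 219/899 = 0.243604.
P(both) = p₁ × p₂ = 0.096774 × 0.243604 = 0.023575.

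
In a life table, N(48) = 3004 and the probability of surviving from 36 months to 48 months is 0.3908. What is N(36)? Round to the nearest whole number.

N(36) = N(48) / p = 3004 / 0.3908 = 7687.

7687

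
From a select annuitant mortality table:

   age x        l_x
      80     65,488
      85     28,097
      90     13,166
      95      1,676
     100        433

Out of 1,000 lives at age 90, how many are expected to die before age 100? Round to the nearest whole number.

The relevant probability is 1 − 433/13,166 = 0.967112.
Expected number = 1,000 × 0.967112 = 967.

967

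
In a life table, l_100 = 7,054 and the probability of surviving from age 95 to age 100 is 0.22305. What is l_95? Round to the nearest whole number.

l_95 = l_100 / p = 7,054 / 0.22305 = 31625.

31625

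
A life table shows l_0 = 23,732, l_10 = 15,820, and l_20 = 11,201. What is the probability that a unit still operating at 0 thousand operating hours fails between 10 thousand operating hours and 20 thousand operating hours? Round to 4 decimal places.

0.1946

This is the probability of reaching 10 but not 20, conditional on being operational at 0: (l_10 − l_20) / l_0.
= (15,820 − 11,201) / 23,732 = 4,619 / 23,732 = 0.194632.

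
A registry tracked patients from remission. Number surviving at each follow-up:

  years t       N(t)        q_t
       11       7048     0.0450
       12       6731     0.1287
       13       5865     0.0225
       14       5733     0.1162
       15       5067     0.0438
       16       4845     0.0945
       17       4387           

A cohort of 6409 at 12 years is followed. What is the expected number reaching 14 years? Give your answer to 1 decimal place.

5458.7

The relevant probability is 5733/6731 = 0.851731.
Expected number = 6409 × 0.851731 = 5458.7.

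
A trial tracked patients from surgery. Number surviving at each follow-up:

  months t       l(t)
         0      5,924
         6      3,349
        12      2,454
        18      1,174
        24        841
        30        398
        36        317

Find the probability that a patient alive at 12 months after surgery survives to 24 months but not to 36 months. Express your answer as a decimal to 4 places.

This is the probability of reaching 24 but not 36, conditional on being alive at 12: (l(24) − l(36)) / l(12).
= (841 − 317) / 2,454 = 524 / 2,454 = 0.213529.

0.2135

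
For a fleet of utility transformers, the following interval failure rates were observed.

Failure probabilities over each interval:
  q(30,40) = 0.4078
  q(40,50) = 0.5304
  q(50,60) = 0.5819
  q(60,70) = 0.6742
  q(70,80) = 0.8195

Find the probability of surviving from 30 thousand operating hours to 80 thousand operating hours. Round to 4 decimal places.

The overall survival probability is (1 − 0.4078) × (1 − 0.5304) × (1 − 0.5819) × (1 − 0.6742) × (1 − 0.8195).
= 0.5922 × 0.4696 × 0.4181 × 0.3258 × 0.1805 = 0.006838.

0.0068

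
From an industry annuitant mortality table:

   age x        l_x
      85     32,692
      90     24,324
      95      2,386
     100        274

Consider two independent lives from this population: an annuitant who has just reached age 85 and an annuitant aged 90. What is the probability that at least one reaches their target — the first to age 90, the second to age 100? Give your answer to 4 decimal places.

0.7469

p₁ = l_90/l_85 = 24,324/32,692 = 0.744035; p₂ = l_100/l_90 = 274/24,324 = 0.011265.
P(at least one) = 1 − (1−p₁)(1−p₂) = 1 − 0.255965 × 0.988735 = 0.746918.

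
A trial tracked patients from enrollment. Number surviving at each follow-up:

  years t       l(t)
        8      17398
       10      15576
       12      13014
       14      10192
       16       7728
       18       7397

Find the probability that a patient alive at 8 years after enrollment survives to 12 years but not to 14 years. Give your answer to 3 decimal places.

This is the probability of reaching 12 but not 14, conditional on being alive at 8: (l(12) − l(14)) / l(8).
= (13014 − 10192) / 17398 = 2822 / 17398 = 0.162203.

0.162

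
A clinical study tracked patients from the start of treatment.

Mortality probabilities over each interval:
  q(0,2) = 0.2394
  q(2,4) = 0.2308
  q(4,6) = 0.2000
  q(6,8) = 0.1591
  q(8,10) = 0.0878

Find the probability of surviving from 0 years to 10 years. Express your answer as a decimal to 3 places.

Survival from 0 to 10 is the product of surviving each interval: (1 − 0.2394) × (1 − 0.2308) × (1 − 0.2000) × (1 − 0.1591) × (1 − 0.0878).
= 0.7606 × 0.7692 × 0.8000 × 0.8409 × 0.9122 = 0.359021.

0.359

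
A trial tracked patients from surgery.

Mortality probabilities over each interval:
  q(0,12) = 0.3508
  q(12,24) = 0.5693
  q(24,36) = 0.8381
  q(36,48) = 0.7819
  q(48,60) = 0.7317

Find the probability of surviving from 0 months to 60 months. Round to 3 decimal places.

0.003

Chaining the interval survival probabilities: (1 − 0.3508) × (1 − 0.5693) × (1 − 0.8381) × (1 − 0.7819) × (1 − 0.7317).
= 0.6492 × 0.4307 × 0.1619 × 0.2181 × 0.2683 = 0.002649.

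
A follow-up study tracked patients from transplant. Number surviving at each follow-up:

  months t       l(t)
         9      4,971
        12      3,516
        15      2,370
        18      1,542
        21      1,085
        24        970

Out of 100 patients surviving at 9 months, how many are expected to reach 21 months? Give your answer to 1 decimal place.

21.8

The relevant probability is 1,085/4,971 = 0.218266.
Expected number = 100 × 0.218266 = 21.8.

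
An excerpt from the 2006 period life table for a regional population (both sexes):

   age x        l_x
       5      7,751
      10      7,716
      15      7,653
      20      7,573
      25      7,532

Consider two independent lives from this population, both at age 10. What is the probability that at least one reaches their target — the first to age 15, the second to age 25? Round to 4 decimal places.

0.9998

p₁ = l_15/l_10 = 7,653/7,716 = 0.991835; p₂ = l_25/l_10 = 7,532/7,716 = 0.976153.
P(at least one) = 1 − (1−p₁)(1−p₂) = 1 − 0.008165 × 0.023847 = 0.999805.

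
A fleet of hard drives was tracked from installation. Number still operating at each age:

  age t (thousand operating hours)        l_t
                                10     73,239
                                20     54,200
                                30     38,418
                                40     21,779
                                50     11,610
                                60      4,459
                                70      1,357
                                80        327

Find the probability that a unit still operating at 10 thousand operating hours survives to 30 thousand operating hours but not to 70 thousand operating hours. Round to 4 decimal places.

This is the probability of reaching 30 but not 70, conditional on being operational at 10: (l_30 − l_70) / l_10.
= (38,418 − 1,357) / 73,239 = 37,061 / 73,239 = 0.506028.

0.5060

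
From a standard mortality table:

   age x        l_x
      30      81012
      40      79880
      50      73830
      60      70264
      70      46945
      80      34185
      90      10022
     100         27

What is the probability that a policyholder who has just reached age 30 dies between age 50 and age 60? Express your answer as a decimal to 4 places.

0.0440

We want 20|10q30 = (l_50 − l_60)/l_30.
This is the probability of reaching 50 but not 60, conditional on being alive at 30: (l_50 − l_60) / l_30.
= (73830 − 70264) / 81012 = 3566 / 81012 = 0.044018.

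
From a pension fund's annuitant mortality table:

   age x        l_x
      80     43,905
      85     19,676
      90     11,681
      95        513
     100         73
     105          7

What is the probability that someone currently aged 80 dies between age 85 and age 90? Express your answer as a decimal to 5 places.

We want 5|5q80 = (l_85 − l_90)/l_80.
This is the probability of reaching 85 but not 90, conditional on being alive at 80: (l_85 − l_90) / l_80.
= (19,676 − 11,681) / 43,905 = 7,995 / 43,905 = 0.182098.

0.18210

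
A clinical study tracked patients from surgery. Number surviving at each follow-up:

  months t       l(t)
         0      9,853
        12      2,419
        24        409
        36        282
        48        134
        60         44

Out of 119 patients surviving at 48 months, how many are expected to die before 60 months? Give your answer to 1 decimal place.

The relevant probability is 1 − 44/134 = 0.671642.
Expected number = 119 × 0.671642 = 79.9.

79.9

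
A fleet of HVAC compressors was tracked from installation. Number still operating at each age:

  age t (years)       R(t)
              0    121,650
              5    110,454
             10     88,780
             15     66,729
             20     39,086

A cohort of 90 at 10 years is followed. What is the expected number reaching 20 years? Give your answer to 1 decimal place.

39.6

The relevant probability is 39,086/88,780 = 0.440257.
Expected number = 90 × 0.440257 = 39.6.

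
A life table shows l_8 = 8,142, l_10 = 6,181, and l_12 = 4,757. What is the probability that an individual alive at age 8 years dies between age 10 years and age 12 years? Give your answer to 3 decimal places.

0.175

This is the probability of reaching 10 but not 12, conditional on being alive at 8: (l_10 − l_12) / l_8.
= (6,181 − 4,757) / 8,142 = 1,424 / 8,142 = 0.174896.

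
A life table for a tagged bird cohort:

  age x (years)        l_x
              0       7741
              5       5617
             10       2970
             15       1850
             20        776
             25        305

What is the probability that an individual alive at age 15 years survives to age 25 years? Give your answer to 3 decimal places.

0.165

The conditional survival probability is l_25/l_15 = 305/1850 = 0.164865.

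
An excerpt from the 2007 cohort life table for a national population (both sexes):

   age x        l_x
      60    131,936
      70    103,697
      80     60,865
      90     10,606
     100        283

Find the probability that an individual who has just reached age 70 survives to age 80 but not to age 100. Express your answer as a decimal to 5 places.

We want 10|20q70 = (l_80 − l_100)/l_70.
This is the probability of reaching 80 but not 100, conditional on being alive at 70: (l_80 − l_100) / l_70.
= (60,865 − 283) / 103,697 = 60,582 / 103,697 = 0.584221.

0.58422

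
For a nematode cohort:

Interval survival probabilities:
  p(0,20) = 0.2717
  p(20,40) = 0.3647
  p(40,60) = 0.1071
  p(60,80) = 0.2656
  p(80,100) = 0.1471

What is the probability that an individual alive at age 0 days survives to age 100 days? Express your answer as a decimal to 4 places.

0.0004

Chaining the interval survival probabilities: 0.2717 × 0.3647 × 0.1071 × 0.2656 × 0.1471.
= 0.000415.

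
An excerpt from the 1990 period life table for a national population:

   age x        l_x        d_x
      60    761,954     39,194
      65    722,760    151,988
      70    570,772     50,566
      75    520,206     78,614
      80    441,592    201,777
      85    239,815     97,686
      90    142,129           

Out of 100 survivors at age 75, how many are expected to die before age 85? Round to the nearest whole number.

54

The relevant probability is 1 − 239,815/520,206 = 0.539000.
Expected number = 100 × 0.539000 = 54.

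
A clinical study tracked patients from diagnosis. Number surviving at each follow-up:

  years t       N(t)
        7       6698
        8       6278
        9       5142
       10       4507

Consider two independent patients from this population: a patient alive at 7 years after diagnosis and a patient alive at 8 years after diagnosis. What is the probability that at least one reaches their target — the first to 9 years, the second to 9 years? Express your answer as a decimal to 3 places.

p₁ = N(9)/N(7) = 5142/6698 = 0.767692; p₂ = N(9)/N(8) = 5142/6278 = 0.819051.
P(at least one) = 1 − (1−p₁)(1−p₂) = 1 − 0.232308 × 0.180949 = 0.957964.

0.958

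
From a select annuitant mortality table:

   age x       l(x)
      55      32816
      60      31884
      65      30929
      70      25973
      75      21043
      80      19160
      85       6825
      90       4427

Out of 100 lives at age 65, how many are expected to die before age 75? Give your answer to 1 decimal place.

The relevant probability is 1 − 21043/30929 = 0.319635.
Expected number = 100 × 0.319635 = 32.0.

32.0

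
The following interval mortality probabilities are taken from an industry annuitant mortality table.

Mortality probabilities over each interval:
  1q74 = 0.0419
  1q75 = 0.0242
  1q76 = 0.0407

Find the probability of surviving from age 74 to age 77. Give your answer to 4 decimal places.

Chaining the interval survival probabilities: (1 − 0.0419) × (1 − 0.0242) × (1 − 0.0407).
= 0.9581 × 0.9758 × 0.9593 = 0.896863.

0.8969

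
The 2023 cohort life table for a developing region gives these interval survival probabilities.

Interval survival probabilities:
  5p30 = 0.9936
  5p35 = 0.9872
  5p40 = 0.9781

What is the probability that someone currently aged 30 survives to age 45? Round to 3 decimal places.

15p30 = 0.9936 × 0.9872 × 0.9781.
= 0.959401.

0.959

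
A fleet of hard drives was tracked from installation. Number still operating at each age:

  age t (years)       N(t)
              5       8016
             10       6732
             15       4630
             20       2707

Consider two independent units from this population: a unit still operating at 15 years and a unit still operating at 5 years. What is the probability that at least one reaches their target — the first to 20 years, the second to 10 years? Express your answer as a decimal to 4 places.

p₁ = N(20)/N(15) = 2707/4630 = 0.584665; p₂ = N(10)/N(5) = 6732/8016 = 0.839820.
P(at least one) = 1 − (1−p₁)(1−p₂) = 1 − 0.415335 × 0.160180 = 0.933472.

0.9335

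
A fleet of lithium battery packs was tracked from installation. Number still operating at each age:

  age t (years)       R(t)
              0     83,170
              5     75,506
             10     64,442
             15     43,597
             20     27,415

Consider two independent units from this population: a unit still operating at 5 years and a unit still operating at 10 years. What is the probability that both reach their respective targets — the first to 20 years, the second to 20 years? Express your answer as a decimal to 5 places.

p₁ = R(20)/R(5) = 27,415/75,506 = 0.363084; p₂ = R(20)/R(10) = 27,415/64,442 = 0.425421.
P(both) = p₁ × p₂ = 0.363084 × 0.425421 = 0.154464.

0.15446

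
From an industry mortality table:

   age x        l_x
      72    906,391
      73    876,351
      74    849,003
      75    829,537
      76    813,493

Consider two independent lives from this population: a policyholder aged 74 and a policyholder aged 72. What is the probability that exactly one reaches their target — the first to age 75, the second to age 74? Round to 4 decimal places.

p₁ = l_75/l_74 = 829,537/849,003 = 0.977072; p₂ = l_74/l_72 = 849,003/906,391 = 0.936685.
P(exactly one) = p₁(1−p₂) + (1−p₁)p₂ = 0.061863 + 0.021476 = 0.083340.

0.0833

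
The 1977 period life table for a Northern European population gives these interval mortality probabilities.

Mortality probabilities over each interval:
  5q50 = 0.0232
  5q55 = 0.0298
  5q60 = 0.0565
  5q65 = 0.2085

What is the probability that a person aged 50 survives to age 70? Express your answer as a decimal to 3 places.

Chaining the interval survival probabilities: (1 − 0.0232) × (1 − 0.0298) × (1 − 0.0565) × (1 − 0.2085).
= 0.9768 × 0.9702 × 0.9435 × 0.7915 = 0.707717.

0.708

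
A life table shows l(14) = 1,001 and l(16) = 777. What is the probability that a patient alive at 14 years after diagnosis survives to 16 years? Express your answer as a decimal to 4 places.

0.7762

The conditional survival probability is l(16)/l(14) = 777/1,001 = 0.776224.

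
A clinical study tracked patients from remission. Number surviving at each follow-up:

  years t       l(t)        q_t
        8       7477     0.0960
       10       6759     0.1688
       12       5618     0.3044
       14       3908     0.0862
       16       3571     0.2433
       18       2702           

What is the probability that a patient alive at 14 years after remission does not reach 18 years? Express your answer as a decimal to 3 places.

0.309

P(die before 18 | alive at 14) = 1 − l(18)/l(14) = 1 − 2702/3908 = (1206)/3908 = 0.308598.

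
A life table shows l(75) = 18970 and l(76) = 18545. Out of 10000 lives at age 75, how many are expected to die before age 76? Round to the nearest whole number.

224

The relevant probability is 1 − 18545/18970 = 0.022404.
Expected number = 10000 × 0.022404 = 224.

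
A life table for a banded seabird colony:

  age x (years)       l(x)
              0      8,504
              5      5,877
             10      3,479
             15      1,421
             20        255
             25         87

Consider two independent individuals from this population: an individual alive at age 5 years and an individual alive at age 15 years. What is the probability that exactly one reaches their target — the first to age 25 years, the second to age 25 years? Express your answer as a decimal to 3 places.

0.074

p₁ = l(25)/l(5) = 87/5,877 = 0.014803; p₂ = l(25)/l(15) = 87/1,421 = 0.061224.
P(exactly one) = p₁(1−p₂) + (1−p₁)p₂ = 0.013897 + 0.060318 = 0.074214.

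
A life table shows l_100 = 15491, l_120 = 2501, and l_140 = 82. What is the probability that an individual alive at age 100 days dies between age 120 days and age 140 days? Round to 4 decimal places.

This is the probability of reaching 120 but not 140, conditional on being alive at 100: (l_120 − l_140) / l_100.
= (2501 − 82) / 15491 = 2419 / 15491 = 0.156155.

0.1562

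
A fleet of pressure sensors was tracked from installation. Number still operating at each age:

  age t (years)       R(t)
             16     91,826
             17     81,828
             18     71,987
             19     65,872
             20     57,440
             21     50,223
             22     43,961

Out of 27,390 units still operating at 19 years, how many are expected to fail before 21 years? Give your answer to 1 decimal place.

6507.0

The relevant probability is 1 − 50,223/65,872 = 0.237567.
Expected number = 27,390 × 0.237567 = 6507.0.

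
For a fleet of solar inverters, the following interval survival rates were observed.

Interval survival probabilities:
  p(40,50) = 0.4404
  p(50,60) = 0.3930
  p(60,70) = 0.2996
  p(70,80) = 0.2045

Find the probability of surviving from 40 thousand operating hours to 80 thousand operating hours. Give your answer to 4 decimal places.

0.0106

The overall survival probability is 0.4404 × 0.3930 × 0.2996 × 0.2045.
= 0.010604.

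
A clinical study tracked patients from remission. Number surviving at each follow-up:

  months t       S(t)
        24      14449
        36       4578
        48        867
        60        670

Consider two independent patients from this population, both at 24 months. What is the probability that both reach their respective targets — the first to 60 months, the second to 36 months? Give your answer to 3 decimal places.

0.015

p₁ = S(60)/S(24) = 670/14449 = 0.046370; p₂ = S(36)/S(24) = 4578/14449 = 0.316839.
P(both) = p₁ × p₂ = 0.046370 × 0.316839 = 0.014692.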